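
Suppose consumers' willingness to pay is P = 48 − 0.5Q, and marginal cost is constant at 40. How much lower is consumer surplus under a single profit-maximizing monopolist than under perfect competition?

Under competition P = MC = 40, so Q = (48 − 40)/0.5 = 16.
CS = ½·(48 − 40)·16 = 64.
A monopolist chooses Q where MR = MC. MR = 48 − Q; setting this equal to 40 gives Q = 8 and P = 44.
CS = ½·(48 − 44)·8 = 16.
Change in consumer surplus: 16 − 64 = −48.

CS falls by 48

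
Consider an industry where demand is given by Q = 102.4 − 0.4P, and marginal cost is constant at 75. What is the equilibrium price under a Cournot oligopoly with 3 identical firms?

Inverting demand: P = 256 − 2.5Q.
Cournot with 3 identical firms: the symmetric best-response condition is 256 − 10q = 75. Each firm produces q = 18.1, total output Q = 54.3, price P = 120.25.

P = 120.25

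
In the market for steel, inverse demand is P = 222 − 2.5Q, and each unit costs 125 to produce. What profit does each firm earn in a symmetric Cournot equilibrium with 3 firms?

In a 3-firm Cournot equilibrium, symmetry and the first-order condition give q = (222 − 125)/(10) = 9.7. So Q = 29.1 and P = 149.25.
Each firm's profit = (149.25 − 125)·9.7 = 235.225.

π_i = 235.225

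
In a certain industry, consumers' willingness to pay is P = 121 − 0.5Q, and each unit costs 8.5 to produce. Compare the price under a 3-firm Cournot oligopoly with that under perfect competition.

Cournot: P = 36.625; Competition: P = 8.5

With 3 symmetric Cournot firms, each firm's FOC gives 121 − 2q = 8.5, so q = 56.25, Q = 3·56.25 = 168.75, and P = 36.625.
Competitive firms price at marginal cost: P = 8.5, giving Q = 225.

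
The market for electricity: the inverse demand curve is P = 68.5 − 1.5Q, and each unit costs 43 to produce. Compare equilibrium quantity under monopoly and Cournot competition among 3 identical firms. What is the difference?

Q rises by 4.25

The monopolist equates marginal revenue to marginal cost: 68.5 − 3Q = 43, so Q = 8.5. From demand, P = 55.75.
In a 3-firm Cournot equilibrium, symmetry and the first-order condition give q = (68.5 − 43)/(6) = 4.25. So Q = 12.75 and P = 49.375.
Change in equilibrium quantity: 12.75 − 8.5 = 4.25.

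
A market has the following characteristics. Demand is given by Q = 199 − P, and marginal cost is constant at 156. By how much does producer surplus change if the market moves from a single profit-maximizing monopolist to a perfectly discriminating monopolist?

PS rises by 462.25

Inverting demand: P = 199 − Q.
Monopoly sets MR = MC: 199 − 2Q = 156 ⇒ Q = 21.5, P = 199 − 21.5 = 177.5.
PS = (177.5 − 156)·21.5 = 462.25.
Under first-degree price discrimination the firm charges each unit its demand price and produces up to where P = MC, i.e. Q = 43. Consumer surplus is zero; producer surplus equals total surplus.
PS = ½·(199 − 156)·43 = 924.5.
Change in producer surplus: 924.5 − 462.25 = 462.25.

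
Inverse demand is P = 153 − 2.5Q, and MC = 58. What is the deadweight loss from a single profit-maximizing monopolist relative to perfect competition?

Perfect competition: P = MC = 58, so 153 − 2.5Q = 58 and Q = 38.
A monopolist chooses Q where MR = MC. MR = 153 − 5Q; setting this equal to 58 gives Q = 19 and P = 105.5.
DWL is the triangle between Q = 19 and Q = 38: ½·(38 − 19)·(105.5 − 58) = 451.25.

DWL = 451.25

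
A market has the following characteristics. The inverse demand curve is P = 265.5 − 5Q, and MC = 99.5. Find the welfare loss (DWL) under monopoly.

DWL = 688.9

Competitive firms price at marginal cost: P = 99.5, giving Q = 33.2.
The monopolist equates marginal revenue to marginal cost: 265.5 − 10Q = 99.5, so Q = 16.6. From demand, P = 182.5.
DWL is the triangle between Q = 16.6 and Q = 33.2: ½·(33.2 − 16.6)·(182.5 − 99.5) = 688.9.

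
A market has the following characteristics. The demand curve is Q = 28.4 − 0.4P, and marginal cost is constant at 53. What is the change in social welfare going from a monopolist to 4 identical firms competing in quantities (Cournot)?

Inverting demand: P = 71 − 2.5Q.
Monopoly sets MR = MC: 71 − 5Q = 53 ⇒ Q = 3.6, P = 71 − 2.5·3.6 = 62.
CS = ½·(71 − 62)·3.6 = 16.2; PS = (62 − 53)·3.6 = 32.4; TS = 48.6.
In a 4-firm Cournot equilibrium, symmetry and the first-order condition give q = (71 − 53)/(12.5) = 1.44. So Q = 5.76 and P = 56.6.
CS = ½·(71 − 56.6)·5.76 = 41.472; PS = (56.6 − 53)·5.76 = 20.736; TS = 62.208.
Change in social welfare: 62.208 − 48.6 = 13.608.

TS rises by 13.608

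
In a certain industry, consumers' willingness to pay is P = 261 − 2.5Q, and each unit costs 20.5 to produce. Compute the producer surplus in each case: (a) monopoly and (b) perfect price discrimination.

A monopolist chooses Q where MR = MC. MR = 261 − 5Q; setting this equal to 20.5 gives Q = 48.1 and P = 140.75.
PS = (140.75 − 20.5)·48.1 = 5784.025.
With perfect price discrimination, output is the efficient level Q = 96.2 (where demand meets MC), but every buyer pays their willingness to pay: CS = 0 and PS = total surplus.
PS = ½·(261 − 20.5)·96.2 = 11568.05.

Monopoly: PS = 5784.025; Perfect PD: PS = 11568.05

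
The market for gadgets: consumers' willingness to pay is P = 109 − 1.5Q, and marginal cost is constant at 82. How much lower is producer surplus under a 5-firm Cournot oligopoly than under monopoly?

PS falls by 54

The monopolist equates marginal revenue to marginal cost: 109 − 3Q = 82, so Q = 9. From demand, P = 95.5.
PS = (95.5 − 82)·9 = 121.5.
In a 5-firm Cournot equilibrium, symmetry and the first-order condition give q = (109 − 82)/(9) = 3. So Q = 15 and P = 86.5.
PS = (86.5 − 82)·15 = 67.5.
Change in producer surplus: 67.5 − 121.5 = −54.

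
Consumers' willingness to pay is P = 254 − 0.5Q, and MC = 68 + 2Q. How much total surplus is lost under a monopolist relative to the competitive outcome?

DWL = 192.2

Competitive equilibrium sets price equal to marginal cost: 254 − 0.5Q = 68 + 2Q, so Q = 74.4 and P = 216.8.
Monopoly sets MR = MC: 254 − Q = 68 + 2Q ⇒ Q = 62, P = 254 − 0.5·62 = 223.
CS = ½·(254 − 216.8)·74.4 = 1383.84; PS = (216.8·74.4 − 68·74.4 − ½·2·74.4²) = 5535.36; TS = 6919.2.
CS = ½·(254 − 223)·62 = 961; PS = (223·62 − 68·62 − ½·2·62²) = 5766; TS = 6727.
DWL = 6919.2 − 6727 = 192.2.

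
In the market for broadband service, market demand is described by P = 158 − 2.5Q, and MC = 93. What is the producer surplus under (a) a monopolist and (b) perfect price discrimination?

The monopolist equates marginal revenue to marginal cost: 158 − 5Q = 93, so Q = 13. From demand, P = 125.5.
PS = (125.5 − 93)·13 = 422.5.
Under first-degree price discrimination the firm charges each unit its demand price and produces up to where P = MC, i.e. Q = 26. Consumer surplus is zero; producer surplus equals total surplus.
PS = ½·(158 − 93)·26 = 845.

Monopoly: PS = 422.5; Perfect PD: PS = 845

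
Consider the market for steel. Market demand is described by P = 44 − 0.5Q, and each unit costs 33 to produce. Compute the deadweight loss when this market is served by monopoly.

DWL = 30.25

Under competition P = MC = 33, so Q = (44 − 33)/0.5 = 22.
Monopoly sets MR = MC: 44 − Q = 33 ⇒ Q = 11, P = 44 − 0.5·11 = 38.5.
DWL is the triangle between Q = 11 and Q = 22: ½·(22 − 11)·(38.5 − 33) = 30.25.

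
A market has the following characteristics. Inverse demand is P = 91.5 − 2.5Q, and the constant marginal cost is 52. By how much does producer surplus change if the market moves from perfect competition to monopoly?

PS rises by 156.025

Perfect competition: P = MC = 52, so 91.5 − 2.5Q = 52 and Q = 15.8.
PS = (52 − 52)·15.8 = 0.
Monopoly sets MR = MC: 91.5 − 5Q = 52 ⇒ Q = 7.9, P = 91.5 − 2.5·7.9 = 71.75.
PS = (71.75 − 52)·7.9 = 156.025.
Change in producer surplus: 156.025 − 0 = 156.025.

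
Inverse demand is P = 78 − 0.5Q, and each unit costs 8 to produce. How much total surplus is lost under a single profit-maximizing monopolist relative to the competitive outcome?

DWL = 1225

Competitive firms price at marginal cost: P = 8, giving Q = 140.
A monopolist chooses Q where MR = MC. MR = 78 − Q; setting this equal to 8 gives Q = 70 and P = 43.
DWL is the triangle between Q = 70 and Q = 140: ½·(140 − 70)·(43 − 8) = 1225.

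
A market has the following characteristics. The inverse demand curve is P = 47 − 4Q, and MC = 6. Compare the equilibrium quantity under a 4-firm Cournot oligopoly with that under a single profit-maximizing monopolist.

Cournot: Q = 8.2; Monopoly: Q = 5.125

In a 4-firm Cournot equilibrium, symmetry and the first-order condition give q = (47 − 6)/(20) = 2.05. So Q = 8.2 and P = 14.2.
The monopolist equates marginal revenue to marginal cost: 47 − 8Q = 6, so Q = 5.125. From demand, P = 26.5.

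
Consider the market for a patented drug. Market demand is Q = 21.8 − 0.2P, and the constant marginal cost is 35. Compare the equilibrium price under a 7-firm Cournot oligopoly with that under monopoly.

Cournot: P = 44.25; Monopoly: P = 72

Inverting demand: P = 109 − 5Q.
Cournot with 7 identical firms: the symmetric best-response condition is 109 − 40q = 35. Each firm produces q = 1.85, total output Q = 12.95, price P = 44.25.
The monopolist equates marginal revenue to marginal cost: 109 − 10Q = 35, so Q = 7.4. From demand, P = 72.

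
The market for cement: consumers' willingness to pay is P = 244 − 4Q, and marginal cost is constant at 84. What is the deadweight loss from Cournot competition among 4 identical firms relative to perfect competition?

DWL = 128

Perfect competition: P = MC = 84, so 244 − 4Q = 84 and Q = 40.
With 4 symmetric Cournot firms, each firm's FOC gives 244 − 20q = 84, so q = 8, Q = 4·8 = 32, and P = 116.
DWL is the triangle between Q = 32 and Q = 40: ½·(40 − 32)·(116 − 84) = 128.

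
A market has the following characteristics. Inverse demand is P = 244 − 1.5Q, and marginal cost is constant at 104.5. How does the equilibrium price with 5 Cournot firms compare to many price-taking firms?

With 5 symmetric Cournot firms, each firm's FOC gives 244 − 9q = 104.5, so q = 15.5, Q = 5·15.5 = 77.5, and P = 127.75.
Under competition P = MC = 104.5, so Q = (244 − 104.5)/1.5 = 93.

Cournot: P = 127.75; Competition: P = 104.5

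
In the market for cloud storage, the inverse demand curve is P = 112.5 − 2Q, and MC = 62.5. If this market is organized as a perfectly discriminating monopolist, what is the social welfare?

TS = 625

A perfectly discriminating monopolist sells every unit with P(Q) ≥ MC(Q), so output equals the competitive quantity Q = 25. Each buyer pays their reservation price, so CS = 0 and the firm captures all surplus.
TS = 625 (equal to competitive TS).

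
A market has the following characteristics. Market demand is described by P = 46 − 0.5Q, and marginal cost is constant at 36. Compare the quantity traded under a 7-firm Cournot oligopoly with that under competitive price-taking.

Cournot: Q = 17.5; Competition: Q = 20

In a 7-firm Cournot equilibrium, symmetry and the first-order condition give q = (46 − 36)/(4) = 2.5. So Q = 17.5 and P = 37.25.
Perfect competition: P = MC = 36, so 46 − 0.5Q = 36 and Q = 20.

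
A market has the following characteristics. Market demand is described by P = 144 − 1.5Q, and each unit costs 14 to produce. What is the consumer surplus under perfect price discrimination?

A perfectly discriminating monopolist sells every unit with P(Q) ≥ MC(Q), so output equals the competitive quantity Q = 260/3. Each buyer pays their reservation price, so CS = 0 and the firm captures all surplus.
CS = 0.

CS = 0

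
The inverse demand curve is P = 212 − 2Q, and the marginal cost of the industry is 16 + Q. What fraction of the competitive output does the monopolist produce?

The monopolist equates marginal revenue to marginal cost: 212 − 4Q = 16 + Q, so Q = 39.2. From demand, P = 133.6.
Competitive equilibrium sets price equal to marginal cost: 212 − 2Q = 16 + Q, so Q = 196/3 and P = 244/3.
Ratio Q_m/Q_c = 39.2/(196/3) = 0.6.

Q_m/Q_c = 0.6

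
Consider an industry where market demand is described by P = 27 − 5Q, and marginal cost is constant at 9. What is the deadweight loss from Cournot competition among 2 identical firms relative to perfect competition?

DWL = 3.6

Under competition P = MC = 9, so Q = (27 − 9)/5 = 3.6.
In a 2-firm Cournot equilibrium, symmetry and the first-order condition give q = (27 − 9)/(15) = 1.2. So Q = 2.4 and P = 15.
DWL is the triangle between Q = 2.4 and Q = 3.6: ½·(3.6 − 2.4)·(15 − 9) = 3.6.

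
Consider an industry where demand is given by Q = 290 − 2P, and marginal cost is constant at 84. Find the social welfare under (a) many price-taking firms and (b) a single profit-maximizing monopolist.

Competition: TS = 3721; Monopoly: TS = 2790.75

Inverting demand: P = 145 − 0.5Q.
Perfect competition: P = MC = 84, so 145 − 0.5Q = 84 and Q = 122.
CS = ½·(145 − 84)·122 = 3721; PS = (84 − 84)·122 = 0; TS = 3721.
Monopoly sets MR = MC: 145 − Q = 84 ⇒ Q = 61, P = 145 − 0.5·61 = 114.5.
CS = ½·(145 − 114.5)·61 = 930.25; PS = (114.5 − 84)·61 = 1860.5; TS = 2790.75.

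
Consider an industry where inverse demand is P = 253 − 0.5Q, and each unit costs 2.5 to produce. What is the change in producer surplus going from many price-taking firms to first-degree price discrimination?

PS rises by 62750.25

Perfect competition: P = MC = 2.5, so 253 − 0.5Q = 2.5 and Q = 501.
PS = (2.5 − 2.5)·501 = 0.
With perfect price discrimination, output is the efficient level Q = 501 (where demand meets MC), but every buyer pays their willingness to pay: CS = 0 and PS = total surplus.
PS = ½·(253 − 2.5)·501 = 62750.25.
Change in producer surplus: 62750.25 − 0 = 62750.25.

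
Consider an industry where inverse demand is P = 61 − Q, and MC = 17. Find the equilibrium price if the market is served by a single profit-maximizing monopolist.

P = 39

Monopoly sets MR = MC: 61 − 2Q = 17 ⇒ Q = 22, P = 61 − 22 = 39.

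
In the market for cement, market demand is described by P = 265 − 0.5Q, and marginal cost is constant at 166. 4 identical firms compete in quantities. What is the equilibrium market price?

P = 185.8

In a 4-firm Cournot equilibrium, symmetry and the first-order condition give q = (265 − 166)/(2.5) = 39.6. So Q = 158.4 and P = 185.8.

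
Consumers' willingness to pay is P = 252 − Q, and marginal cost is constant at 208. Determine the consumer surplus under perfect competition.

Competitive firms price at marginal cost: P = 208, giving Q = 44.
CS = ½·(252 − 208)·44 = 968.

CS = 968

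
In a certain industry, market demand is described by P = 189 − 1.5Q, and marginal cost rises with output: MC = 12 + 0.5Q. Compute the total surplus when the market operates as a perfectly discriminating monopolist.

TS = 7832.25

With perfect price discrimination, output is the efficient level Q = 88.5 (where demand meets MC), but every buyer pays their willingness to pay: CS = 0 and PS = total surplus.
TS = 7832.25 (equal to competitive TS).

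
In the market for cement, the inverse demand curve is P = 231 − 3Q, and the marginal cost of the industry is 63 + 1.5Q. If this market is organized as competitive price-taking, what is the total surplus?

TS = 3136

Under competition P = MC: 231 − 3Q = 63 + 1.5Q ⇒ Q = 112/3, P = 119.
CS = ½·(231 − 119)·112/3 = 6272/3; PS = (119·112/3 − 63·112/3 − ½·1.5·(112/3)²) = 3136/3; TS = 3136.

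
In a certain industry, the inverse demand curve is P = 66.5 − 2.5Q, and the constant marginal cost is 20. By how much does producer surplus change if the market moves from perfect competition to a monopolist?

Competitive firms price at marginal cost: P = 20, giving Q = 18.6.
PS = (20 − 20)·18.6 = 0.
Monopoly sets MR = MC: 66.5 − 5Q = 20 ⇒ Q = 9.3, P = 66.5 − 2.5·9.3 = 43.25.
PS = (43.25 − 20)·9.3 = 216.225.
Change in producer surplus: 216.225 − 0 = 216.225.

Producer surplus rises by 216.225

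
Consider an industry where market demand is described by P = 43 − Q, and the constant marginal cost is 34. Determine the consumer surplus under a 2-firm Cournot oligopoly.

CS = 18

Cournot with 2 identical firms: the symmetric best-response condition is 43 − 3q = 34. Each firm produces q = 3, total output Q = 6, price P = 37.
CS = ½·(43 − 37)·6 = 18.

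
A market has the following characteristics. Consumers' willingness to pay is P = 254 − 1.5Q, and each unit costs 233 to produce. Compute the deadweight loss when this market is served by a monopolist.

Competitive firms price at marginal cost: P = 233, giving Q = 14.
Monopoly sets MR = MC: 254 − 3Q = 233 ⇒ Q = 7, P = 254 − 1.5·7 = 243.5.
DWL is the triangle between Q = 7 and Q = 14: ½·(14 − 7)·(243.5 − 233) = 36.75.

DWL = 36.75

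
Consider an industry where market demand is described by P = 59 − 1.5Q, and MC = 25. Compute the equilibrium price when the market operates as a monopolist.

Monopoly sets MR = MC: 59 − 3Q = 25 ⇒ Q = 34/3, P = 59 − 1.5·34/3 = 42.

P = 42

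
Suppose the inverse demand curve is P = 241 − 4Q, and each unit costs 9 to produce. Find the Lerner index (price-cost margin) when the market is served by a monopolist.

Lerner index = 0.928

Monopoly sets MR = MC: 241 − 8Q = 9 ⇒ Q = 29, P = 241 − 4·29 = 125.
Lerner index = (P − MC)/P = (125 − 9)/125 = 0.928.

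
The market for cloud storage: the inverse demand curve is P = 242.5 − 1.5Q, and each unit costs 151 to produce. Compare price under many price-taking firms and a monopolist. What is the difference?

P rises by 45.75

Under competition P = MC = 151, so Q = (242.5 − 151)/1.5 = 61.
A monopolist chooses Q where MR = MC. MR = 242.5 − 3Q; setting this equal to 151 gives Q = 30.5 and P = 196.75.
Change in price: 196.75 − 151 = 45.75.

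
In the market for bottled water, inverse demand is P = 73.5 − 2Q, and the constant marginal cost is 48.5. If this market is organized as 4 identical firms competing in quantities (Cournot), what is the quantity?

Q = 10

In a 4-firm Cournot equilibrium, symmetry and the first-order condition give q = (73.5 − 48.5)/(10) = 2.5. So Q = 10 and P = 53.5.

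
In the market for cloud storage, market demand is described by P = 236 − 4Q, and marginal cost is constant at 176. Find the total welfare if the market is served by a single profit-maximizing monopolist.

A monopolist chooses Q where MR = MC. MR = 236 − 8Q; setting this equal to 176 gives Q = 7.5 and P = 206.
CS = ½·(236 − 206)·7.5 = 112.5; PS = (206 − 176)·7.5 = 225; TS = 337.5.

TS = 337.5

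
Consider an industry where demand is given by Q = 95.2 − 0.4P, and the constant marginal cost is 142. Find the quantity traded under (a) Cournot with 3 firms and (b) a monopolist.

Cournot: Q = 28.8; Monopoly: Q = 19.2

Inverting demand: P = 238 − 2.5Q.
With 3 symmetric Cournot firms, each firm's FOC gives 238 − 10q = 142, so q = 9.6, Q = 3·9.6 = 28.8, and P = 166.
The monopolist equates marginal revenue to marginal cost: 238 − 5Q = 142, so Q = 19.2. From demand, P = 190.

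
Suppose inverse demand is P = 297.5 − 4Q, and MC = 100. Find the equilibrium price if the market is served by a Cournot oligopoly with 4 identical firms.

Cournot with 4 identical firms: the symmetric best-response condition is 297.5 − 20q = 100. Each firm produces q = 9.875, total output Q = 39.5, price P = 139.5.

P = 139.5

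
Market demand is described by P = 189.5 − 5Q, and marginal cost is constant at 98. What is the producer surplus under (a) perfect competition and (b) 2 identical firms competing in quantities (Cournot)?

Competition: PS = 0; Cournot: PS = 372.1

Perfect competition: P = MC = 98, so 189.5 − 5Q = 98 and Q = 18.3.
PS = (98 − 98)·18.3 = 0.
Cournot with 2 identical firms: the symmetric best-response condition is 189.5 − 15q = 98. Each firm produces q = 6.1, total output Q = 12.2, price P = 128.5.
PS = (128.5 − 98)·12.2 = 372.1.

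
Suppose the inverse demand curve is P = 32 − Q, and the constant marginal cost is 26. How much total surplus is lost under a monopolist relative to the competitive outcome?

Under competition P = MC = 26, so Q = (32 − 26)/1 = 6.
Monopoly sets MR = MC: 32 − 2Q = 26 ⇒ Q = 3, P = 32 − 3 = 29.
DWL is the triangle between Q = 3 and Q = 6: ½·(6 − 3)·(29 − 26) = 4.5.

DWL = 4.5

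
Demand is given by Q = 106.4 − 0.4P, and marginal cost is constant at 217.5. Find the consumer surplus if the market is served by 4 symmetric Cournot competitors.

Inverting demand: P = 266 − 2.5Q.
Cournot with 4 identical firms: the symmetric best-response condition is 266 − 12.5q = 217.5. Each firm produces q = 3.88, total output Q = 15.52, price P = 227.2.
CS = ½·(266 − 227.2)·15.52 = 301.088.

CS = 301.088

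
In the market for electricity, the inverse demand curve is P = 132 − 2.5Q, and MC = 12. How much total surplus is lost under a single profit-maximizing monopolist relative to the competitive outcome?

Perfect competition: P = MC = 12, so 132 − 2.5Q = 12 and Q = 48.
A monopolist chooses Q where MR = MC. MR = 132 − 5Q; setting this equal to 12 gives Q = 24 and P = 72.
DWL is the triangle between Q = 24 and Q = 48: ½·(48 − 24)·(72 − 12) = 720.

DWL = 720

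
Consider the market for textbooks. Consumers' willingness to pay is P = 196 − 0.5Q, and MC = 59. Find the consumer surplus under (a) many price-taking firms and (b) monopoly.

Competition: CS = 18769; Monopoly: CS = 4692.25

Perfect competition: P = MC = 59, so 196 − 0.5Q = 59 and Q = 274.
CS = ½·(196 − 59)·274 = 18769.
The monopolist equates marginal revenue to marginal cost: 196 − Q = 59, so Q = 137. From demand, P = 127.5.
CS = ½·(196 − 127.5)·137 = 4692.25.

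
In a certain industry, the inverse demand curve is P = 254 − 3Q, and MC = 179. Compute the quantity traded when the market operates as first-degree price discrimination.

Q = 25

With perfect price discrimination, output is the efficient level Q = 25 (where demand meets MC), but every buyer pays their willingness to pay: CS = 0 and PS = total surplus.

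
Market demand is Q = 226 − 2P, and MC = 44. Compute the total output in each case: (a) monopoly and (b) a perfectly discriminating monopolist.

Monopoly: Q = 69; Perfect PD: Q = 138

Inverting demand: P = 113 − 0.5Q.
A monopolist chooses Q where MR = MC. MR = 113 − Q; setting this equal to 44 gives Q = 69 and P = 78.5.
Under first-degree price discrimination the firm charges each unit its demand price and produces up to where P = MC, i.e. Q = 138. Consumer surplus is zero; producer surplus equals total surplus.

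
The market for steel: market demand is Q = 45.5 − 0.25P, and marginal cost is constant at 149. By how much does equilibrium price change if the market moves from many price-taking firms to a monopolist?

Equilibrium price rises by 16.5

Inverting demand: P = 182 − 4Q.
Under competition P = MC = 149, so Q = (182 − 149)/4 = 8.25.
The monopolist equates marginal revenue to marginal cost: 182 − 8Q = 149, so Q = 4.125. From demand, P = 165.5.
Change in equilibrium price: 165.5 − 149 = 16.5.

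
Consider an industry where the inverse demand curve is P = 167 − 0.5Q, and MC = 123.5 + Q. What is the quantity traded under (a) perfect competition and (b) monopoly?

Competition: Q = 29; Monopoly: Q = 21.75

Competitive equilibrium sets price equal to marginal cost: 167 − 0.5Q = 123.5 + Q, so Q = 29 and P = 152.5.
The monopolist equates marginal revenue to marginal cost: 167 − Q = 123.5 + Q, so Q = 21.75. From demand, P = 156.125.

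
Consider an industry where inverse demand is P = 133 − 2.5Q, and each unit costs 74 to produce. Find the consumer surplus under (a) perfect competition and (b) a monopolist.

Competitive firms price at marginal cost: P = 74, giving Q = 23.6.
CS = ½·(133 − 74)·23.6 = 696.2.
The monopolist equates marginal revenue to marginal cost: 133 − 5Q = 74, so Q = 11.8. From demand, P = 103.5.
CS = ½·(133 − 103.5)·11.8 = 174.05.

Competition: CS = 696.2; Monopoly: CS = 174.05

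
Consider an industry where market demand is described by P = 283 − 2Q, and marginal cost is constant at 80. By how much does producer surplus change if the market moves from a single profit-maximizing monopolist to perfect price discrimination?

Monopoly sets MR = MC: 283 − 4Q = 80 ⇒ Q = 50.75, P = 283 − 2·50.75 = 181.5.
PS = (181.5 − 80)·50.75 = 5151.125.
Under first-degree price discrimination the firm charges each unit its demand price and produces up to where P = MC, i.e. Q = 101.5. Consumer surplus is zero; producer surplus equals total surplus.
PS = ½·(283 − 80)·101.5 = 10302.25.
Change in producer surplus: 10302.25 − 5151.125 = 5151.125.

PS rises by 5151.125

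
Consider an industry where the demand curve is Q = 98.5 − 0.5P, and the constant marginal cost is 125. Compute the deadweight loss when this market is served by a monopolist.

DWL = 324

Inverting demand: P = 197 − 2Q.
Perfect competition: P = MC = 125, so 197 − 2Q = 125 and Q = 36.
Monopoly sets MR = MC: 197 − 4Q = 125 ⇒ Q = 18, P = 197 − 2·18 = 161.
DWL is the triangle between Q = 18 and Q = 36: ½·(36 − 18)·(161 − 125) = 324.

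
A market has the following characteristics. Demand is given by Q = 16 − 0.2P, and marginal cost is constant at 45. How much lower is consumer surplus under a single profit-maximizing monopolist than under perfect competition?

Inverting demand: P = 80 − 5Q.
Perfect competition: P = MC = 45, so 80 − 5Q = 45 and Q = 7.
CS = ½·(80 − 45)·7 = 122.5.
The monopolist equates marginal revenue to marginal cost: 80 − 10Q = 45, so Q = 3.5. From demand, P = 62.5.
CS = ½·(80 − 62.5)·3.5 = 30.625.
Change in consumer surplus: 30.625 − 122.5 = −91.875.

Consumer surplus falls by 91.875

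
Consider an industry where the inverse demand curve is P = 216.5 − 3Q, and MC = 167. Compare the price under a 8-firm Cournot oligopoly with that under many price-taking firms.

Cournot with 8 identical firms: the symmetric best-response condition is 216.5 − 27q = 167. Each firm produces q = 11/6, total output Q = 44/3, price P = 172.5.
Competitive firms price at marginal cost: P = 167, giving Q = 16.5.

Cournot: P = 172.5; Competition: P = 167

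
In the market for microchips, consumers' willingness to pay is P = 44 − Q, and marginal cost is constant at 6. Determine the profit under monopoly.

The monopolist equates marginal revenue to marginal cost: 44 − 2Q = 6, so Q = 19. From demand, P = 25.
Profit = (25 − 6)·19 = 361.

Profit = 361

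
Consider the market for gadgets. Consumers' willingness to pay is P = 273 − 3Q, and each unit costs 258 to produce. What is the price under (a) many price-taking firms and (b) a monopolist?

Perfect competition: P = MC = 258, so 273 − 3Q = 258 and Q = 5.
Monopoly sets MR = MC: 273 − 6Q = 258 ⇒ Q = 2.5, P = 273 − 3·2.5 = 265.5.

Competition: P = 258; Monopoly: P = 265.5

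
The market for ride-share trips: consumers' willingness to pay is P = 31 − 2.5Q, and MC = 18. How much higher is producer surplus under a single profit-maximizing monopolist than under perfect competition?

PS rises by 16.9

Under competition P = MC = 18, so Q = (31 − 18)/2.5 = 5.2.
PS = (18 − 18)·5.2 = 0.
A monopolist chooses Q where MR = MC. MR = 31 − 5Q; setting this equal to 18 gives Q = 2.6 and P = 24.5.
PS = (24.5 − 18)·2.6 = 16.9.
Change in producer surplus: 16.9 − 0 = 16.9.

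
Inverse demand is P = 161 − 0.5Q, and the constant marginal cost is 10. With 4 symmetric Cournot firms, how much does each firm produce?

q_i = 60.4

With 4 symmetric Cournot firms, each firm's FOC gives 161 − 2.5q = 10, so q = 60.4, Q = 4·60.4 = 241.6, and P = 40.2.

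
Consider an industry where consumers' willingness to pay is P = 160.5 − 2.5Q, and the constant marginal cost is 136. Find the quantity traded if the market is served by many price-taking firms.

Q = 9.8

Competitive firms price at marginal cost: P = 136, giving Q = 9.8.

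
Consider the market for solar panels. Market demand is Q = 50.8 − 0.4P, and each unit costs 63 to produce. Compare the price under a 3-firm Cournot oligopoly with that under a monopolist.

Inverting demand: P = 127 − 2.5Q.
In a 3-firm Cournot equilibrium, symmetry and the first-order condition give q = (127 − 63)/(10) = 6.4. So Q = 19.2 and P = 79.
Monopoly sets MR = MC: 127 − 5Q = 63 ⇒ Q = 12.8, P = 127 − 2.5·12.8 = 95.

Cournot: P = 79; Monopoly: P = 95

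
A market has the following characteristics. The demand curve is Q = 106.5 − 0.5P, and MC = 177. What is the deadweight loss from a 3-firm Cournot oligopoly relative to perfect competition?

Inverting demand: P = 213 − 2Q.
Under competition P = MC = 177, so Q = (213 − 177)/2 = 18.
In a 3-firm Cournot equilibrium, symmetry and the first-order condition give q = (213 − 177)/(8) = 4.5. So Q = 13.5 and P = 186.
DWL is the triangle between Q = 13.5 and Q = 18: ½·(18 − 13.5)·(186 − 177) = 20.25.

DWL = 20.25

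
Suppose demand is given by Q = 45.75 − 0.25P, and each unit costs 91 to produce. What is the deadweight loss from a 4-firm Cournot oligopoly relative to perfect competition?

DWL = 42.32

Inverting demand: P = 183 − 4Q.
Competitive firms price at marginal cost: P = 91, giving Q = 23.
With 4 symmetric Cournot firms, each firm's FOC gives 183 − 20q = 91, so q = 4.6, Q = 4·4.6 = 18.4, and P = 109.4.
DWL is the triangle between Q = 18.4 and Q = 23: ½·(23 − 18.4)·(109.4 − 91) = 42.32.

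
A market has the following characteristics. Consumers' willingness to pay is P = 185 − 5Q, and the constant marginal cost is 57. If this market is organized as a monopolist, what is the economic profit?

A monopolist chooses Q where MR = MC. MR = 185 − 10Q; setting this equal to 57 gives Q = 12.8 and P = 121.
Profit = (121 − 57)·12.8 = 819.2.

Profit = 819.2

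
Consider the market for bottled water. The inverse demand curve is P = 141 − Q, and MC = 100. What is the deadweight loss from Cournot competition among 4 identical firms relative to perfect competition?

Under competition P = MC = 100, so Q = (141 − 100)/1 = 41.
Cournot with 4 identical firms: the symmetric best-response condition is 141 − 5q = 100. Each firm produces q = 8.2, total output Q = 32.8, price P = 108.2.
DWL is the triangle between Q = 32.8 and Q = 41: ½·(41 − 32.8)·(108.2 − 100) = 33.62.

DWL = 33.62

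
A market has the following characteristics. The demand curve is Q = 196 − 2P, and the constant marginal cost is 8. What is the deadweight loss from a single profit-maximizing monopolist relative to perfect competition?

DWL = 2025

Inverting demand: P = 98 − 0.5Q.
Competitive firms price at marginal cost: P = 8, giving Q = 180.
The monopolist equates marginal revenue to marginal cost: 98 − Q = 8, so Q = 90. From demand, P = 53.
DWL is the triangle between Q = 90 and Q = 180: ½·(180 − 90)·(53 − 8) = 2025.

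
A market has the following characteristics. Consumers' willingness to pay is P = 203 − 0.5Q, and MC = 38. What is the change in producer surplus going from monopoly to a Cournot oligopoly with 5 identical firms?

Producer surplus falls by 6050

A monopolist chooses Q where MR = MC. MR = 203 − Q; setting this equal to 38 gives Q = 165 and P = 120.5.
PS = (120.5 − 38)·165 = 13612.5.
In a 5-firm Cournot equilibrium, symmetry and the first-order condition give q = (203 − 38)/(3) = 55. So Q = 275 and P = 65.5.
PS = (65.5 − 38)·275 = 7562.5.
Change in producer surplus: 7562.5 − 13612.5 = −6050.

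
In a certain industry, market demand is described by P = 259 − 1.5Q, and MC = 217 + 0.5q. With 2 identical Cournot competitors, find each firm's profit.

π_i = 123.48

With 2 symmetric Cournot firms, each firm's FOC gives 259 − 4.5q = 217 + 0.5q, so q = 8.4, Q = 2·8.4 = 16.8, and P = 233.8.
Each firm's profit = 233.8·8.4 − (217·8.4 + ½·0.5·8.4²) = 123.48.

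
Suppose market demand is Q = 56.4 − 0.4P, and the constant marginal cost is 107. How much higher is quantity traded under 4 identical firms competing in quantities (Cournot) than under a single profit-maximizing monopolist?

Inverting demand: P = 141 − 2.5Q.
The monopolist equates marginal revenue to marginal cost: 141 − 5Q = 107, so Q = 6.8. From demand, P = 124.
With 4 symmetric Cournot firms, each firm's FOC gives 141 − 12.5q = 107, so q = 2.72, Q = 4·2.72 = 10.88, and P = 113.8.
Change in quantity traded: 10.88 − 6.8 = 4.08.

Q rises by 4.08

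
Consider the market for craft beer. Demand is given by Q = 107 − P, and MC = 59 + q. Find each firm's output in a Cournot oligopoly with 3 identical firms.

Inverting demand: P = 107 − Q.
With 3 symmetric Cournot firms, each firm's FOC gives 107 − 4q = 59 + q, so q = 9.6, Q = 3·9.6 = 28.8, and P = 78.2.

q_i = 9.6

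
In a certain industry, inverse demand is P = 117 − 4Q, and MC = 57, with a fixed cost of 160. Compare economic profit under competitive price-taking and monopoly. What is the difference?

Economic profit rises by 225

Competitive firms price at marginal cost: P = 57, giving Q = 15.
Profit = (57 − 57)·15 − 160 = −160.
A monopolist chooses Q where MR = MC. MR = 117 − 8Q; setting this equal to 57 gives Q = 7.5 and P = 87.
Profit = (87 − 57)·7.5 − 160 = 65.
Change in economic profit: 65 − −160 = 225.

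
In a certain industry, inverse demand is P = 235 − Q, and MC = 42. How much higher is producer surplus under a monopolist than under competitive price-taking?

PS rises by 9312.25

Competitive firms price at marginal cost: P = 42, giving Q = 193.
PS = (42 − 42)·193 = 0.
The monopolist equates marginal revenue to marginal cost: 235 − 2Q = 42, so Q = 96.5. From demand, P = 138.5.
PS = (138.5 − 42)·96.5 = 9312.25.
Change in producer surplus: 9312.25 − 0 = 9312.25.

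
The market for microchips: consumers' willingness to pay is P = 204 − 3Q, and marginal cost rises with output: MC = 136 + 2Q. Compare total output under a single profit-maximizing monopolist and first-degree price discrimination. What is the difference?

Q rises by 5.1

A monopolist chooses Q where MR = MC. MR = 204 − 6Q; setting this equal to 136 + 2Q gives Q = 8.5 and P = 178.5.
A perfectly discriminating monopolist sells every unit with P(Q) ≥ MC(Q), so output equals the competitive quantity Q = 13.6. Each buyer pays their reservation price, so CS = 0 and the firm captures all surplus.
Change in total output: 13.6 − 8.5 = 5.1.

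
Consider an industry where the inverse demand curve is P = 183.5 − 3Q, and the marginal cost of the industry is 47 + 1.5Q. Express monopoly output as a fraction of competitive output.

The monopolist equates marginal revenue to marginal cost: 183.5 − 6Q = 47 + 1.5Q, so Q = 18.2. From demand, P = 128.9.
Under competition P = MC: 183.5 − 3Q = 47 + 1.5Q ⇒ Q = 91/3, P = 92.5.
Ratio Q_m/Q_c = 18.2/(91/3) = 0.6.

Q_m/Q_c = 0.6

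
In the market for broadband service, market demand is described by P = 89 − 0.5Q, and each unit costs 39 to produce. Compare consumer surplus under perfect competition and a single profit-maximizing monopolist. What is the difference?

Consumer surplus falls by 1875

Perfect competition: P = MC = 39, so 89 − 0.5Q = 39 and Q = 100.
CS = ½·(89 − 39)·100 = 2500.
The monopolist equates marginal revenue to marginal cost: 89 − Q = 39, so Q = 50. From demand, P = 64.
CS = ½·(89 − 64)·50 = 625.
Change in consumer surplus: 625 − 2500 = −1875.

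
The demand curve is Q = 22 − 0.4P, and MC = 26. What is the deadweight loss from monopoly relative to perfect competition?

DWL = 42.05

Inverting demand: P = 55 − 2.5Q.
Under competition P = MC = 26, so Q = (55 − 26)/2.5 = 11.6.
A monopolist chooses Q where MR = MC. MR = 55 − 5Q; setting this equal to 26 gives Q = 5.8 and P = 40.5.
DWL is the triangle between Q = 5.8 and Q = 11.6: ½·(11.6 − 5.8)·(40.5 − 26) = 42.05.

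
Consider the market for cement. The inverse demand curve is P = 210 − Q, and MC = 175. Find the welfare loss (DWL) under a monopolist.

DWL = 153.125

Competitive firms price at marginal cost: P = 175, giving Q = 35.
A monopolist chooses Q where MR = MC. MR = 210 − 2Q; setting this equal to 175 gives Q = 17.5 and P = 192.5.
DWL is the triangle between Q = 17.5 and Q = 35: ½·(35 − 17.5)·(192.5 − 175) = 153.125.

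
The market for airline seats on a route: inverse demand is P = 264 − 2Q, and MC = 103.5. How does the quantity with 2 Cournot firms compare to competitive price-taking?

Cournot: Q = 53.5; Competition: Q = 80.25

Cournot with 2 identical firms: the symmetric best-response condition is 264 − 6q = 103.5. Each firm produces q = 26.75, total output Q = 53.5, price P = 157.
Under competition P = MC = 103.5, so Q = (264 − 103.5)/2 = 80.25.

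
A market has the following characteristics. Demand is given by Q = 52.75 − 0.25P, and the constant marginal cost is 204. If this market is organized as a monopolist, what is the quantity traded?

Inverting demand: P = 211 − 4Q.
A monopolist chooses Q where MR = MC. MR = 211 − 8Q; setting this equal to 204 gives Q = 0.875 and P = 207.5.

Q = 0.875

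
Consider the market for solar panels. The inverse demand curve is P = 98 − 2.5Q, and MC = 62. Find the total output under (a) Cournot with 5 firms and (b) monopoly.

With 5 symmetric Cournot firms, each firm's FOC gives 98 − 15q = 62, so q = 2.4, Q = 5·2.4 = 12, and P = 68.
A monopolist chooses Q where MR = MC. MR = 98 − 5Q; setting this equal to 62 gives Q = 7.2 and P = 80.

Cournot: Q = 12; Monopoly: Q = 7.2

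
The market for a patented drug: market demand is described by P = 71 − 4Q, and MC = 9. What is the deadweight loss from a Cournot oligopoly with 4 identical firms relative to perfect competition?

DWL = 19.22

Under competition P = MC = 9, so Q = (71 − 9)/4 = 15.5.
Cournot with 4 identical firms: the symmetric best-response condition is 71 − 20q = 9. Each firm produces q = 3.1, total output Q = 12.4, price P = 21.4.
DWL is the triangle between Q = 12.4 and Q = 15.5: ½·(15.5 − 12.4)·(21.4 − 9) = 19.22.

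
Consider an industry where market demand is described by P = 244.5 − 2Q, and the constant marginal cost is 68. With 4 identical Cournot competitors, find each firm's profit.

π_i = 623.045

Cournot with 4 identical firms: the symmetric best-response condition is 244.5 − 10q = 68. Each firm produces q = 17.65, total output Q = 70.6, price P = 103.3.
Each firm's profit = (103.3 − 68)·17.65 = 623.045.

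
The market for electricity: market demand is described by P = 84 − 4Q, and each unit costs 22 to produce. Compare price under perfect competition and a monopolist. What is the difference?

Perfect competition: P = MC = 22, so 84 − 4Q = 22 and Q = 15.5.
A monopolist chooses Q where MR = MC. MR = 84 − 8Q; setting this equal to 22 gives Q = 7.75 and P = 53.
Change in price: 53 − 22 = 31.

P rises by 31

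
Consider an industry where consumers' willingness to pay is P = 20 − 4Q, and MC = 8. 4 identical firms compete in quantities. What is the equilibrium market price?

Cournot with 4 identical firms: the symmetric best-response condition is 20 − 20q = 8. Each firm produces q = 0.6, total output Q = 2.4, price P = 10.4.

P = 10.4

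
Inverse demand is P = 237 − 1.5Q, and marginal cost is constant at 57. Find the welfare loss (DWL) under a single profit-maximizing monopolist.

DWL = 2700

Under competition P = MC = 57, so Q = (237 − 57)/1.5 = 120.
A monopolist chooses Q where MR = MC. MR = 237 − 3Q; setting this equal to 57 gives Q = 60 and P = 147.
DWL is the triangle between Q = 60 and Q = 120: ½·(120 − 60)·(147 − 57) = 2700.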